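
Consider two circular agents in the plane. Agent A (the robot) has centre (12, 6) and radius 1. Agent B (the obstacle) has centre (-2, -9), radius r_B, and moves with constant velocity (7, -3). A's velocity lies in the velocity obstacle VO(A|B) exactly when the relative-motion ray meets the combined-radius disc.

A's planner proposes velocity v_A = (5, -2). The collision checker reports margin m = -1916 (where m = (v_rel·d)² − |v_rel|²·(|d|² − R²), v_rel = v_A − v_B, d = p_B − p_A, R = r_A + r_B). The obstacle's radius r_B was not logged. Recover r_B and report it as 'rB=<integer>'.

m = -1916
d = (-14, -15);  v_rel = (-2, 1),  |v_rel|² = 5
v_rel×d = (-2)·(-15) − (1)·(-14) = 44
since m = R²·5 − 44²:  R² = (1936 + -1916) / 5 = 4
R = √4 = 2  ⇒  r_B = 2 − 1 = 1

rB=1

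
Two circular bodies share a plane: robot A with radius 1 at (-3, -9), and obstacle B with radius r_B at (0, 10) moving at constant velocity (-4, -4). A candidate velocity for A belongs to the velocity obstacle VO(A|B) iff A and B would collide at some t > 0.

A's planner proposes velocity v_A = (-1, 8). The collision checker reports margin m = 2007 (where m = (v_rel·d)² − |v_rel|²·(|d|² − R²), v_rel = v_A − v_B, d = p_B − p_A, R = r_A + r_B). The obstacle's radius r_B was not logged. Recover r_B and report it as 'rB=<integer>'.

m = 2007
d = (3, 19);  v_rel = (3, 12),  |v_rel|² = 153
v_rel×d = (3)·(19) − (12)·(3) = 21
since m = R²·153 − 21²:  R² = (441 + 2007) / 153 = 16
R = √16 = 4  ⇒  r_B = 4 − 1 = 3

rB=3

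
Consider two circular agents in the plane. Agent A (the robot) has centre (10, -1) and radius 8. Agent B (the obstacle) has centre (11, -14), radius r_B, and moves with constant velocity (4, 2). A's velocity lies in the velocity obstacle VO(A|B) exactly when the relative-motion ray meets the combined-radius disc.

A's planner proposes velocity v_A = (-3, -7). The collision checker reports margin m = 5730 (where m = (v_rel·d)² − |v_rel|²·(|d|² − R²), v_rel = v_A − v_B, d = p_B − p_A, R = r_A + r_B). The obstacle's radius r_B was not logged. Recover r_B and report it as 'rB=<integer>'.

m = 5730
d = (1, -13);  v_rel = (-7, -9),  |v_rel|² = 130
v_rel×d = (-7)·(-13) − (-9)·(1) = 100
since m = R²·130 − 100²:  R² = (10000 + 5730) / 130 = 121
R = √121 = 11  ⇒  r_B = 11 − 8 = 3

rB=3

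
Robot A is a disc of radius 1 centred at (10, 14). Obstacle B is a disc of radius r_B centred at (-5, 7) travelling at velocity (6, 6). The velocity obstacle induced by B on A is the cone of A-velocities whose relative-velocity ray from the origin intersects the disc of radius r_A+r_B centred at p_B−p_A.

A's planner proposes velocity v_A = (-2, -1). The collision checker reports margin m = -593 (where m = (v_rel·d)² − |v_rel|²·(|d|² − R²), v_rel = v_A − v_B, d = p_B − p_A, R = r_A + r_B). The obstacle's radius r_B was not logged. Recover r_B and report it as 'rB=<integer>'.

m = -593
d = (-15, -7);  v_rel = (-8, -7),  |v_rel|² = 113
v_rel×d = (-8)·(-7) − (-7)·(-15) = -49
since m = R²·113 − (-49)²:  R² = (2401 + -593) / 113 = 16
R = √16 = 4  ⇒  r_B = 4 − 1 = 3

rB=3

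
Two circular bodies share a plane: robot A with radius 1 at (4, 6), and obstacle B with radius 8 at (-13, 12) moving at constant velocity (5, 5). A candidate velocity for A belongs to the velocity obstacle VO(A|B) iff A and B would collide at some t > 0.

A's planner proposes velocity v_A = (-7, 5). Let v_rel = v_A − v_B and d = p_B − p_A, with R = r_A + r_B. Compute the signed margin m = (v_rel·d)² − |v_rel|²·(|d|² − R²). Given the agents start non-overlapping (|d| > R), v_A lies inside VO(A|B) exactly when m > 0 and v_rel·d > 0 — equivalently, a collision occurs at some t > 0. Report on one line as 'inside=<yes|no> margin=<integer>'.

d = (-17, 6),  |d|² = 325;  R = 1+8 = 9,  c = 325−9² = 244
v_rel = (-12, 0),  |v_rel|² = 144;  v_rel·d = (-12)·(-17) + (0)·(6) = 204
144·t² − 408·t + 244 = 0  ⇒  m = 204² − 144·244 = 6480
m = 6480 > 0,  v_rel·d = 204 > 0  ⇒  inside

inside=yes margin=6480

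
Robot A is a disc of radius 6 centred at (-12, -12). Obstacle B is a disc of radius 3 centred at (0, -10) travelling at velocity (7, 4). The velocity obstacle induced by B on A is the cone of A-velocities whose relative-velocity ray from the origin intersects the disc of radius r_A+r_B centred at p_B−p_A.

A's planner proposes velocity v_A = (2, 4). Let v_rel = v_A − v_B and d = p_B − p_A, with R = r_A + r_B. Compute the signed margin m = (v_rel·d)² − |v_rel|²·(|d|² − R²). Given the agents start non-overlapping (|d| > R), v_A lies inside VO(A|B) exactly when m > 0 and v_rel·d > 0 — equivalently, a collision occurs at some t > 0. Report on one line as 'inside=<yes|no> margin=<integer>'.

d = (12, 2),  |d|² = 148;  R = 6+3 = 9,  c = 148−9² = 67
v_rel = (-5, 0),  |v_rel|² = 25;  v_rel·d = (-5)·(12) + (0)·(2) = -60
25·t² + 120·t + 67 = 0  ⇒  m = (-60)² − 25·67 = 1925
m = 1925 > 0,  v_rel·d = -60 < 0  ⇒  outside

inside=no margin=1925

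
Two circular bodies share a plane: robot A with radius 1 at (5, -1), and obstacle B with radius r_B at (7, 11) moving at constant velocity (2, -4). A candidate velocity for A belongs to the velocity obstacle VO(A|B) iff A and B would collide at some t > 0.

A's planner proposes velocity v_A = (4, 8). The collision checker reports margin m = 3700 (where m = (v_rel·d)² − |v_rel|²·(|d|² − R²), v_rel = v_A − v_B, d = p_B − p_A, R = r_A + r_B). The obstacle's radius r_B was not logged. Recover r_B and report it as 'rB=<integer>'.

m = 3700
d = (2, 12);  v_rel = (2, 12),  |v_rel|² = 148
v_rel×d = (2)·(12) − (12)·(2) = 0
since m = R²·148 − 0²:  R² = (0 + 3700) / 148 = 25
R = √25 = 5  ⇒  r_B = 5 − 1 = 4

rB=4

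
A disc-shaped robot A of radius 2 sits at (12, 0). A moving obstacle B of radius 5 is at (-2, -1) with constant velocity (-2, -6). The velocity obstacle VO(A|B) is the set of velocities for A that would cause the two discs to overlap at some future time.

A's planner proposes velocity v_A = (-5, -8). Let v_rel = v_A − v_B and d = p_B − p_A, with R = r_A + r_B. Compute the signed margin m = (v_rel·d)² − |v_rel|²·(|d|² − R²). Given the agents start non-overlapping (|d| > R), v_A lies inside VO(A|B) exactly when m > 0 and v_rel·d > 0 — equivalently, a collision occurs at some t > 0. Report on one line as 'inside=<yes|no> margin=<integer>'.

d = (-14, -1),  |d|² = 197;  R = 2+5 = 7,  c = 197−7² = 148
v_rel = (-3, -2),  |v_rel|² = 13;  v_rel·d = (-3)·(-14) + (-2)·(-1) = 44
13·t² − 88·t + 148 = 0  ⇒  m = 44² − 13·148 = 12
m = 12 > 0,  v_rel·d = 44 > 0  ⇒  inside

inside=yes margin=12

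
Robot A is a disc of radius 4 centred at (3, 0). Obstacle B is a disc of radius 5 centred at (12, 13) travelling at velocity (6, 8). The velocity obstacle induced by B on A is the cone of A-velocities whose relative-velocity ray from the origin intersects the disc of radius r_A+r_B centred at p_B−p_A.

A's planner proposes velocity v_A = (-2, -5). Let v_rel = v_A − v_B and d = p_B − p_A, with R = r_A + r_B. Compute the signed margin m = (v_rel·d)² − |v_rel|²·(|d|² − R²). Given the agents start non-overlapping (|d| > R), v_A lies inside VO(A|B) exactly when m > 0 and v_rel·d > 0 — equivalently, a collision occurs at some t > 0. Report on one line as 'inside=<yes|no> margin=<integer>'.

d = (9, 13),  |d|² = 250;  R = 4+5 = 9,  c = 250−9² = 169
v_rel = (-8, -13),  |v_rel|² = 233;  v_rel·d = (-8)·(9) + (-13)·(13) = -241
233·t² + 482·t + 169 = 0  ⇒  m = (-241)² − 233·169 = 18704
m = 18704 > 0,  v_rel·d = -241 < 0  ⇒  outside

inside=no margin=18704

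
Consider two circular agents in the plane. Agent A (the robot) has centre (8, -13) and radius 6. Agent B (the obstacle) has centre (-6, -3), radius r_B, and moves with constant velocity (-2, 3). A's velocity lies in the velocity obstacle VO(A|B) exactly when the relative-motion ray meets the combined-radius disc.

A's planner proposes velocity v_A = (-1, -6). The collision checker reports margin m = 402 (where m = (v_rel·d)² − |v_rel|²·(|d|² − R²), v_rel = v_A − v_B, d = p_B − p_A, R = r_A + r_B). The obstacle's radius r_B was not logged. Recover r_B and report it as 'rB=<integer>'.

m = 402
d = (-14, 10);  v_rel = (1, -9),  |v_rel|² = 82
v_rel×d = (1)·(10) − (-9)·(-14) = -116
since m = R²·82 − (-116)²:  R² = (13456 + 402) / 82 = 169
R = √169 = 13  ⇒  r_B = 13 − 6 = 7

rB=7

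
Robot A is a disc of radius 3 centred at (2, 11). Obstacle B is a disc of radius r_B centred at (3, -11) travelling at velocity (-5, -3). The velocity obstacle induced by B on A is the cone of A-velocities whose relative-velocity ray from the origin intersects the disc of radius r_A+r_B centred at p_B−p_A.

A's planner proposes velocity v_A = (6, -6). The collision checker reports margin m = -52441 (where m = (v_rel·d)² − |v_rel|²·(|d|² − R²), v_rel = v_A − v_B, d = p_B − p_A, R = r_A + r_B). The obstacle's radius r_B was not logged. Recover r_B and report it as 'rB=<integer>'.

m = -52441
d = (1, -22);  v_rel = (11, -3),  |v_rel|² = 130
v_rel×d = (11)·(-22) − (-3)·(1) = -239
since m = R²·130 − (-239)²:  R² = (57121 + -52441) / 130 = 36
R = √36 = 6  ⇒  r_B = 6 − 3 = 3

rB=3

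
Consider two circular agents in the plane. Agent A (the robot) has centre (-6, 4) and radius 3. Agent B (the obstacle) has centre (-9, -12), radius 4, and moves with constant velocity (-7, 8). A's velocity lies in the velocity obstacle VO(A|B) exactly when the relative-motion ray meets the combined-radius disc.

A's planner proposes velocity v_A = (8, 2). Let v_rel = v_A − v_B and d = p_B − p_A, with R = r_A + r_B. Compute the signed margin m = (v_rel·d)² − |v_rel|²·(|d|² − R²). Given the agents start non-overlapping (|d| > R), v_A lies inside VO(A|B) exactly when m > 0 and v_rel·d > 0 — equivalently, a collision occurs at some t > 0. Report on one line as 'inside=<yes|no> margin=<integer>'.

d = (-3, -16),  |d|² = 265;  R = 3+4 = 7,  c = 265−7² = 216
v_rel = (15, -6),  |v_rel|² = 261;  v_rel·d = (15)·(-3) + (-6)·(-16) = 51
261·t² − 102·t + 216 = 0  ⇒  m = 51² − 261·216 = -53775
m = -53775 < 0,  v_rel·d = 51 > 0  ⇒  outside

inside=no margin=-53775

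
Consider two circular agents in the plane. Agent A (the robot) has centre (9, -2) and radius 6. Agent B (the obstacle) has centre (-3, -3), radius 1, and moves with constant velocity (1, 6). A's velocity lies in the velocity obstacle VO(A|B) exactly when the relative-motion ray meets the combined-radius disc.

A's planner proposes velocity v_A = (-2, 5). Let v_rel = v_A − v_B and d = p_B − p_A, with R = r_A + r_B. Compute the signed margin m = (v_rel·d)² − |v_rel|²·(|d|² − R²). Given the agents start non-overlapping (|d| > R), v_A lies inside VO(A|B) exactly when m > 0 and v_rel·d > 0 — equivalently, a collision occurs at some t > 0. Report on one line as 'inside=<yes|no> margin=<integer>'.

d = (-12, -1),  |d|² = 145;  R = 6+1 = 7,  c = 145−7² = 96
v_rel = (-3, -1),  |v_rel|² = 10;  v_rel·d = (-3)·(-12) + (-1)·(-1) = 37
10·t² − 74·t + 96 = 0  ⇒  m = 37² − 10·96 = 409
m = 409 > 0,  v_rel·d = 37 > 0  ⇒  inside

inside=yes margin=409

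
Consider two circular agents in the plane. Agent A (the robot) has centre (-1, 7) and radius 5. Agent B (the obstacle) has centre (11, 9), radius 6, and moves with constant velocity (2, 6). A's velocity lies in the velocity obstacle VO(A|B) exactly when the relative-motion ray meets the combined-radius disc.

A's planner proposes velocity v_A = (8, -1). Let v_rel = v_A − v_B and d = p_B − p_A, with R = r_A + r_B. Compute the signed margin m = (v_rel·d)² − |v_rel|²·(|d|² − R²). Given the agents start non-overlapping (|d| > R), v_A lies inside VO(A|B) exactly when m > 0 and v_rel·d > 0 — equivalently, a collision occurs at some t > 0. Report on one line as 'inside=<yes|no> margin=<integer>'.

d = (12, 2),  |d|² = 148;  R = 5+6 = 11,  c = 148−11² = 27
v_rel = (6, -7),  |v_rel|² = 85;  v_rel·d = (6)·(12) + (-7)·(2) = 58
85·t² − 116·t + 27 = 0  ⇒  m = 58² − 85·27 = 1069
m = 1069 > 0,  v_rel·d = 58 > 0  ⇒  inside

inside=yes margin=1069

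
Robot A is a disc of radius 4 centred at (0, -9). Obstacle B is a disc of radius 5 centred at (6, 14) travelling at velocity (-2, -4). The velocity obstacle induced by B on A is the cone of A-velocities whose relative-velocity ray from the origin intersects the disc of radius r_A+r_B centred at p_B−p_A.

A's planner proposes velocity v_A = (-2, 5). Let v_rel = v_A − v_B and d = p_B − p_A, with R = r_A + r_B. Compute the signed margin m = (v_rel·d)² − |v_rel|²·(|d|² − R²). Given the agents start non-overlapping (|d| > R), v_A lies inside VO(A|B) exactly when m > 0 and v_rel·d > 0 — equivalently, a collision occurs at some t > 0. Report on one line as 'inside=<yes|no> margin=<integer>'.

d = (6, 23),  |d|² = 565;  R = 4+5 = 9,  c = 565−9² = 484
v_rel = (0, 9),  |v_rel|² = 81;  v_rel·d = (0)·(6) + (9)·(23) = 207
81·t² − 414·t + 484 = 0  ⇒  m = 207² − 81·484 = 3645
m = 3645 > 0,  v_rel·d = 207 > 0  ⇒  inside

inside=yes margin=3645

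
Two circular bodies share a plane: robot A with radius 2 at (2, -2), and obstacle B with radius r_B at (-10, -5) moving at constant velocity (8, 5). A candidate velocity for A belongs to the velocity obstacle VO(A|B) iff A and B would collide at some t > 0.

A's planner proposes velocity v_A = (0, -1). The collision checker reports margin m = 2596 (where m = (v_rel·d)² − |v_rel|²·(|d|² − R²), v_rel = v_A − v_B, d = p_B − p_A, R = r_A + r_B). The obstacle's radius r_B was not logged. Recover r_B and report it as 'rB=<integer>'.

m = 2596
d = (-12, -3);  v_rel = (-8, -6),  |v_rel|² = 100
v_rel×d = (-8)·(-3) − (-6)·(-12) = -48
since m = R²·100 − (-48)²:  R² = (2304 + 2596) / 100 = 49
R = √49 = 7  ⇒  r_B = 7 − 2 = 5

rB=5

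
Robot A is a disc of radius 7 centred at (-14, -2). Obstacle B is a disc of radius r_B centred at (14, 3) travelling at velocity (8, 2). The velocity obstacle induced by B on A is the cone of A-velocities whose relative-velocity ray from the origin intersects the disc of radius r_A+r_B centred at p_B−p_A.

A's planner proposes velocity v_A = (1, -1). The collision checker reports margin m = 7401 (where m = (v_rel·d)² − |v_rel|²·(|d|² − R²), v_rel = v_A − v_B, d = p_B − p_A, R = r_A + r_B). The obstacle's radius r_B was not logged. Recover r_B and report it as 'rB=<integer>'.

m = 7401
d = (28, 5);  v_rel = (-7, -3),  |v_rel|² = 58
v_rel×d = (-7)·(5) − (-3)·(28) = 49
since m = R²·58 − 49²:  R² = (2401 + 7401) / 58 = 169
R = √169 = 13  ⇒  r_B = 13 − 7 = 6

rB=6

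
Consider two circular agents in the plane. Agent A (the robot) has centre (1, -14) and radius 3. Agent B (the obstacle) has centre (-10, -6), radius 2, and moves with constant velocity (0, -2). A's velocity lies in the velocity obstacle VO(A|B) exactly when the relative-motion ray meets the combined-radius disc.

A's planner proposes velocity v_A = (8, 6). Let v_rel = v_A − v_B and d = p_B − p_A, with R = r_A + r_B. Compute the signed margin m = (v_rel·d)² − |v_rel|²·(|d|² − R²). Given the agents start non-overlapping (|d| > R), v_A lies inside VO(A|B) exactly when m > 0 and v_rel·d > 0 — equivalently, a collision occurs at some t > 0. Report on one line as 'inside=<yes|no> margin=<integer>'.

d = (-11, 8),  |d|² = 185;  R = 3+2 = 5,  c = 185−5² = 160
v_rel = (8, 8),  |v_rel|² = 128;  v_rel·d = (8)·(-11) + (8)·(8) = -24
128·t² + 48·t + 160 = 0  ⇒  m = (-24)² − 128·160 = -19904
m = -19904 < 0,  v_rel·d = -24 < 0  ⇒  outside

inside=no margin=-19904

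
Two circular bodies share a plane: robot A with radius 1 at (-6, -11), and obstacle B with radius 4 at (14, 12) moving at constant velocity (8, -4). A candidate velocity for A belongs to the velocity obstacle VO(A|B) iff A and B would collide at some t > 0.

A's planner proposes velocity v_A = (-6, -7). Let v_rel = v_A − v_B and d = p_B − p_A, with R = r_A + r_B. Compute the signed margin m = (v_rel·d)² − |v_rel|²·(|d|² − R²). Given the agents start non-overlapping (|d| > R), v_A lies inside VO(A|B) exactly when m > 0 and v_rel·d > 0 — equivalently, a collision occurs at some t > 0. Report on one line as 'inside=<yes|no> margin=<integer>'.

d = (20, 23),  |d|² = 929;  R = 1+4 = 5,  c = 929−5² = 904
v_rel = (-14, -3),  |v_rel|² = 205;  v_rel·d = (-14)·(20) + (-3)·(23) = -349
205·t² + 698·t + 904 = 0  ⇒  m = (-349)² − 205·904 = -63519
m = -63519 < 0,  v_rel·d = -349 < 0  ⇒  outside

inside=no margin=-63519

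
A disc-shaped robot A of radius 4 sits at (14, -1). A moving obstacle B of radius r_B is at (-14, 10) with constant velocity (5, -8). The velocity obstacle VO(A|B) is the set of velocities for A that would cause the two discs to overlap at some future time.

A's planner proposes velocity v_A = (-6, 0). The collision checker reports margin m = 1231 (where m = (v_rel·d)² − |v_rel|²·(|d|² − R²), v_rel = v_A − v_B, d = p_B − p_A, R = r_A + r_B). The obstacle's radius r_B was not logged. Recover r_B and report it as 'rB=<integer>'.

m = 1231
d = (-28, 11);  v_rel = (-11, 8),  |v_rel|² = 185
v_rel×d = (-11)·(11) − (8)·(-28) = 103
since m = R²·185 − 103²:  R² = (10609 + 1231) / 185 = 64
R = √64 = 8  ⇒  r_B = 8 − 4 = 4

rB=4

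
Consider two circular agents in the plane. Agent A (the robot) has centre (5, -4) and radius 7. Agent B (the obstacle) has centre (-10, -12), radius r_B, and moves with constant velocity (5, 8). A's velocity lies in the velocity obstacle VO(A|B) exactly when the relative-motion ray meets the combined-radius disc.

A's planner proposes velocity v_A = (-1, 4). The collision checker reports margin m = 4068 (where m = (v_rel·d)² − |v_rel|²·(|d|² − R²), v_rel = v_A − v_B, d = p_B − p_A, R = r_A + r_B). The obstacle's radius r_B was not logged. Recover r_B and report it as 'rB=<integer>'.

m = 4068
d = (-15, -8);  v_rel = (-6, -4),  |v_rel|² = 52
v_rel×d = (-6)·(-8) − (-4)·(-15) = -12
since m = R²·52 − (-12)²:  R² = (144 + 4068) / 52 = 81
R = √81 = 9  ⇒  r_B = 9 − 7 = 2

rB=2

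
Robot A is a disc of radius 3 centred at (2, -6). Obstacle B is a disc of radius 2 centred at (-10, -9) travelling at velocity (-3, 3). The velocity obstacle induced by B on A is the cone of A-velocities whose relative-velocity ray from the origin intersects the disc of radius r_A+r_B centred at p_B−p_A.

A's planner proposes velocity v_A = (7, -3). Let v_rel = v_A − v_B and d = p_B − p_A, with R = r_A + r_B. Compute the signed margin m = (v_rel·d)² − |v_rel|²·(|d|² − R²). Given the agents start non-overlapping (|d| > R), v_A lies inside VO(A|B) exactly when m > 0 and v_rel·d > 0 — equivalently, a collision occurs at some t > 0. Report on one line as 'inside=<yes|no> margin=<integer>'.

d = (-12, -3),  |d|² = 153;  R = 3+2 = 5,  c = 153−5² = 128
v_rel = (10, -6),  |v_rel|² = 136;  v_rel·d = (10)·(-12) + (-6)·(-3) = -102
136·t² + 204·t + 128 = 0  ⇒  m = (-102)² − 136·128 = -7004
m = -7004 < 0,  v_rel·d = -102 < 0  ⇒  outside

inside=no margin=-7004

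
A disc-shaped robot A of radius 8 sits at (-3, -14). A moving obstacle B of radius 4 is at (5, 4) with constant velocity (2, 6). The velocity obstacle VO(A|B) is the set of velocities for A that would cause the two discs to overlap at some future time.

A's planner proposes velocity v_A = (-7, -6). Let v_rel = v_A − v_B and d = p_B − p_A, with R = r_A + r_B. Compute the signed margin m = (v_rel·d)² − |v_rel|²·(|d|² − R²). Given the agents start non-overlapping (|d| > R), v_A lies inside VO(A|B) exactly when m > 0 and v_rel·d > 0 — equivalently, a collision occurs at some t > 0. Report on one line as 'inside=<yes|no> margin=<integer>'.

d = (8, 18),  |d|² = 388;  R = 8+4 = 12,  c = 388−12² = 244
v_rel = (-9, -12),  |v_rel|² = 225;  v_rel·d = (-9)·(8) + (-12)·(18) = -288
225·t² + 576·t + 244 = 0  ⇒  m = (-288)² − 225·244 = 28044
m = 28044 > 0,  v_rel·d = -288 < 0  ⇒  outside

inside=no margin=28044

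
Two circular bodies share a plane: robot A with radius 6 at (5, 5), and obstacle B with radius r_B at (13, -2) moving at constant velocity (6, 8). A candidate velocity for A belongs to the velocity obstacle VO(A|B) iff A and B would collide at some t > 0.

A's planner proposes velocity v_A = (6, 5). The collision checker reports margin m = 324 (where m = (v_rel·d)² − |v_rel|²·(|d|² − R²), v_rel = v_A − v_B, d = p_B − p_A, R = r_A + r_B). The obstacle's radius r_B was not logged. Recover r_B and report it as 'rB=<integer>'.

m = 324
d = (8, -7);  v_rel = (0, -3),  |v_rel|² = 9
v_rel×d = (0)·(-7) − (-3)·(8) = 24
since m = R²·9 − 24²:  R² = (576 + 324) / 9 = 100
R = √100 = 10  ⇒  r_B = 10 − 6 = 4

rB=4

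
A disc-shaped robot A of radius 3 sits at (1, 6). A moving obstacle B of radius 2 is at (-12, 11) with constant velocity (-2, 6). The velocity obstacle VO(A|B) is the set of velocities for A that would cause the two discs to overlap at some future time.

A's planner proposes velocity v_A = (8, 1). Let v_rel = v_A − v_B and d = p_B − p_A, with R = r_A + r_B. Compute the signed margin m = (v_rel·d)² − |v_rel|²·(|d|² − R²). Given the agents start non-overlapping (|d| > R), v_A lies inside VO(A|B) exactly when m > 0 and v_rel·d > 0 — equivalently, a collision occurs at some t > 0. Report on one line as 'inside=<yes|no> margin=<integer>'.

d = (-13, 5),  |d|² = 194;  R = 3+2 = 5,  c = 194−5² = 169
v_rel = (10, -5),  |v_rel|² = 125;  v_rel·d = (10)·(-13) + (-5)·(5) = -155
125·t² + 310·t + 169 = 0  ⇒  m = (-155)² − 125·169 = 2900
m = 2900 > 0,  v_rel·d = -155 < 0  ⇒  outside

inside=no margin=2900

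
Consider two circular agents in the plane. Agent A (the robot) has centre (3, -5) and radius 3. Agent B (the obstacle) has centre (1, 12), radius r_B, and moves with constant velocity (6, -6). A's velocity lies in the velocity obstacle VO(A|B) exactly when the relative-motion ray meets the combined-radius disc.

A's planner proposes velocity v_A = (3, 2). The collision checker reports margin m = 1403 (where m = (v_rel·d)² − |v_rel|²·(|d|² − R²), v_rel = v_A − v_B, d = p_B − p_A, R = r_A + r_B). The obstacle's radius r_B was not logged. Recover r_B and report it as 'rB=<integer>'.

m = 1403
d = (-2, 17);  v_rel = (-3, 8),  |v_rel|² = 73
v_rel×d = (-3)·(17) − (8)·(-2) = -35
since m = R²·73 − (-35)²:  R² = (1225 + 1403) / 73 = 36
R = √36 = 6  ⇒  r_B = 6 − 3 = 3

rB=3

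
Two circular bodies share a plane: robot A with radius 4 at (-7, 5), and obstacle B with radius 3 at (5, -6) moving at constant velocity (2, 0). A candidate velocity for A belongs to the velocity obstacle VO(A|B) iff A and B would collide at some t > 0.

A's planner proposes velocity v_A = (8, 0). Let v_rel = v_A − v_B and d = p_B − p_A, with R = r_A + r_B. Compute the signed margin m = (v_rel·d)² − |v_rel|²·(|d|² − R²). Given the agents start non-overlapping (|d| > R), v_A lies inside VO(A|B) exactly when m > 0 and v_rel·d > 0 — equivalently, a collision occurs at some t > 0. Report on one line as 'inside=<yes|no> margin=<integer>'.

d = (12, -11),  |d|² = 265;  R = 4+3 = 7,  c = 265−7² = 216
v_rel = (6, 0),  |v_rel|² = 36;  v_rel·d = (6)·(12) + (0)·(-11) = 72
36·t² − 144·t + 216 = 0  ⇒  m = 72² − 36·216 = -2592
m = -2592 < 0,  v_rel·d = 72 > 0  ⇒  outside

inside=no margin=-2592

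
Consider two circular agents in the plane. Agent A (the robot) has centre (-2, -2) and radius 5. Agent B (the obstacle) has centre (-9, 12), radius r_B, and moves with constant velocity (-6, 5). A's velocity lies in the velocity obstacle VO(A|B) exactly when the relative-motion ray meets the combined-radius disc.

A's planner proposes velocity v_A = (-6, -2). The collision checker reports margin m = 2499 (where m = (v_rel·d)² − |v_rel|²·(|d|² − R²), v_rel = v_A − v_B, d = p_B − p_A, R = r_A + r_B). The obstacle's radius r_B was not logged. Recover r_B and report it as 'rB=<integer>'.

m = 2499
d = (-7, 14);  v_rel = (0, -7),  |v_rel|² = 49
v_rel×d = (0)·(14) − (-7)·(-7) = -49
since m = R²·49 − (-49)²:  R² = (2401 + 2499) / 49 = 100
R = √100 = 10  ⇒  r_B = 10 − 5 = 5

rB=5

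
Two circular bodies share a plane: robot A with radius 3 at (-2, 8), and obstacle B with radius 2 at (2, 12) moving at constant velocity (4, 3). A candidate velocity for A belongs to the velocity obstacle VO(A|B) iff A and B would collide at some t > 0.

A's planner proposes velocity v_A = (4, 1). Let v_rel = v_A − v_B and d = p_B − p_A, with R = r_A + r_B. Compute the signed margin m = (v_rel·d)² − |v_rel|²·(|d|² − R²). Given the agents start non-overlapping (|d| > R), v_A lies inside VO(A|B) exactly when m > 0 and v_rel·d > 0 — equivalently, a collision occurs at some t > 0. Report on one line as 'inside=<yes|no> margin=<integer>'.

d = (4, 4),  |d|² = 32;  R = 3+2 = 5,  c = 32−5² = 7
v_rel = (0, -2),  |v_rel|² = 4;  v_rel·d = (0)·(4) + (-2)·(4) = -8
4·t² + 16·t + 7 = 0  ⇒  m = (-8)² − 4·7 = 36
m = 36 > 0,  v_rel·d = -8 < 0  ⇒  outside

inside=no margin=36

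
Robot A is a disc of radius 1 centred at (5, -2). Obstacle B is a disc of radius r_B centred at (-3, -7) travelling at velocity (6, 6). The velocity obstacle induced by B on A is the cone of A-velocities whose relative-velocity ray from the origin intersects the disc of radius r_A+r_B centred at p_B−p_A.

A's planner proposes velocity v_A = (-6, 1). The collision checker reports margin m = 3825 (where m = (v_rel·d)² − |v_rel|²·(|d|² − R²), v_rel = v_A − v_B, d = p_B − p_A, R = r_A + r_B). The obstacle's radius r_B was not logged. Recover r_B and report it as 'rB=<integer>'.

m = 3825
d = (-8, -5);  v_rel = (-12, -5),  |v_rel|² = 169
v_rel×d = (-12)·(-5) − (-5)·(-8) = 20
since m = R²·169 − 20²:  R² = (400 + 3825) / 169 = 25
R = √25 = 5  ⇒  r_B = 5 − 1 = 4

rB=4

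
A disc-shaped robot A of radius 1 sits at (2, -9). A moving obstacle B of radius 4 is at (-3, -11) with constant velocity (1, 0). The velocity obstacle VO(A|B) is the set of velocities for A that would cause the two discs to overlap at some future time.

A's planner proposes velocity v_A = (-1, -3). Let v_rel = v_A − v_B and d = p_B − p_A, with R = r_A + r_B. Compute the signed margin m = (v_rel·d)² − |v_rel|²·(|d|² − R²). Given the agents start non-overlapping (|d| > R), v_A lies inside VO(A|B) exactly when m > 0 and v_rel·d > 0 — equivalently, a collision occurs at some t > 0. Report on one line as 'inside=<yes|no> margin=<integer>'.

d = (-5, -2),  |d|² = 29;  R = 1+4 = 5,  c = 29−5² = 4
v_rel = (-2, -3),  |v_rel|² = 13;  v_rel·d = (-2)·(-5) + (-3)·(-2) = 16
13·t² − 32·t + 4 = 0  ⇒  m = 16² − 13·4 = 204
m = 204 > 0,  v_rel·d = 16 > 0  ⇒  inside

inside=yes margin=204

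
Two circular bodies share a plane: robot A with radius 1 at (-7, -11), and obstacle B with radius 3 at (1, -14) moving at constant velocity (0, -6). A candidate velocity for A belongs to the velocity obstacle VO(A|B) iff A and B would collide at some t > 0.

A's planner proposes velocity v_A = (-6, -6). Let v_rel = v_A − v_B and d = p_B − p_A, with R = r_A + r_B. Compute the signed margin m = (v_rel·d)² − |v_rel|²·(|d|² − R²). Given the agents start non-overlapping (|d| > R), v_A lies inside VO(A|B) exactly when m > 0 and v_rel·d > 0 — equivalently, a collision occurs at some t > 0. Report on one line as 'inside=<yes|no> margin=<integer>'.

d = (8, -3),  |d|² = 73;  R = 1+3 = 4,  c = 73−4² = 57
v_rel = (-6, 0),  |v_rel|² = 36;  v_rel·d = (-6)·(8) + (0)·(-3) = -48
36·t² + 96·t + 57 = 0  ⇒  m = (-48)² − 36·57 = 252
m = 252 > 0,  v_rel·d = -48 < 0  ⇒  outside

inside=no margin=252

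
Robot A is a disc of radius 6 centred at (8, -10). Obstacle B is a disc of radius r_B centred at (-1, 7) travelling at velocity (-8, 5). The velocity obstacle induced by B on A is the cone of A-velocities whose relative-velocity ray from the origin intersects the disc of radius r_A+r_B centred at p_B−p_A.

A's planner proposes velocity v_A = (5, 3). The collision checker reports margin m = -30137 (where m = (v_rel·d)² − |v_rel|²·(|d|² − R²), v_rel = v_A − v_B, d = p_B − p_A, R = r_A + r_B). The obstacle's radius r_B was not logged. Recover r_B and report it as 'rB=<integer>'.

m = -30137
d = (-9, 17);  v_rel = (13, -2),  |v_rel|² = 173
v_rel×d = (13)·(17) − (-2)·(-9) = 203
since m = R²·173 − 203²:  R² = (41209 + -30137) / 173 = 64
R = √64 = 8  ⇒  r_B = 8 − 6 = 2

rB=2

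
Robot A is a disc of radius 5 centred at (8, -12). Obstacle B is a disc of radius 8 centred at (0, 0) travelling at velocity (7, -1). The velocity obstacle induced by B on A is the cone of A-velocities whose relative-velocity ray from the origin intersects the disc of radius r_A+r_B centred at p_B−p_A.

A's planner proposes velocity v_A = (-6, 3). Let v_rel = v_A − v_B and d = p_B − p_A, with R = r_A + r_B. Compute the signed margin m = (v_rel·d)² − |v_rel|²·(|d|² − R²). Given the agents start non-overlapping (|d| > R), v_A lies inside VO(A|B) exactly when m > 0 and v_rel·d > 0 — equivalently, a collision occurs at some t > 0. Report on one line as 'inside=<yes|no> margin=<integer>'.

d = (-8, 12),  |d|² = 208;  R = 5+8 = 13,  c = 208−13² = 39
v_rel = (-13, 4),  |v_rel|² = 185;  v_rel·d = (-13)·(-8) + (4)·(12) = 152
185·t² − 304·t + 39 = 0  ⇒  m = 152² − 185·39 = 15889
m = 15889 > 0,  v_rel·d = 152 > 0  ⇒  inside

inside=yes margin=15889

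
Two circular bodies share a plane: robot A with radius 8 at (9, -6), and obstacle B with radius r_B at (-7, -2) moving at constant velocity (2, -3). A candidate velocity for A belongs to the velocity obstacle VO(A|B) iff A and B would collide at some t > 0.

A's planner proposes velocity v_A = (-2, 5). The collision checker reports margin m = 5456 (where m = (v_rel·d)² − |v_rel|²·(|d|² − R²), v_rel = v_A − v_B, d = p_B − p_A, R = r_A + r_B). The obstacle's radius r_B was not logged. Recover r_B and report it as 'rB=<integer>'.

m = 5456
d = (-16, 4);  v_rel = (-4, 8),  |v_rel|² = 80
v_rel×d = (-4)·(4) − (8)·(-16) = 112
since m = R²·80 − 112²:  R² = (12544 + 5456) / 80 = 225
R = √225 = 15  ⇒  r_B = 15 − 8 = 7

rB=7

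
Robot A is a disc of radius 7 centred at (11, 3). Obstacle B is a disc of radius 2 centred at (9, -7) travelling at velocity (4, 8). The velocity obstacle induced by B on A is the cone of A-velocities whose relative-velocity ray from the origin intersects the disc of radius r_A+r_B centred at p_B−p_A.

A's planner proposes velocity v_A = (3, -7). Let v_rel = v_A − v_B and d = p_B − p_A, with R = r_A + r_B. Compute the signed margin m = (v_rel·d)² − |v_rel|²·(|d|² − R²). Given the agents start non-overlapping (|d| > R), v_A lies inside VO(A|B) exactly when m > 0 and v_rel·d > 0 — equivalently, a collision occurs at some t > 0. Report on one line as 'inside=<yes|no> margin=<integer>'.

d = (-2, -10),  |d|² = 104;  R = 7+2 = 9,  c = 104−9² = 23
v_rel = (-1, -15),  |v_rel|² = 226;  v_rel·d = (-1)·(-2) + (-15)·(-10) = 152
226·t² − 304·t + 23 = 0  ⇒  m = 152² − 226·23 = 17906
m = 17906 > 0,  v_rel·d = 152 > 0  ⇒  inside

inside=yes margin=17906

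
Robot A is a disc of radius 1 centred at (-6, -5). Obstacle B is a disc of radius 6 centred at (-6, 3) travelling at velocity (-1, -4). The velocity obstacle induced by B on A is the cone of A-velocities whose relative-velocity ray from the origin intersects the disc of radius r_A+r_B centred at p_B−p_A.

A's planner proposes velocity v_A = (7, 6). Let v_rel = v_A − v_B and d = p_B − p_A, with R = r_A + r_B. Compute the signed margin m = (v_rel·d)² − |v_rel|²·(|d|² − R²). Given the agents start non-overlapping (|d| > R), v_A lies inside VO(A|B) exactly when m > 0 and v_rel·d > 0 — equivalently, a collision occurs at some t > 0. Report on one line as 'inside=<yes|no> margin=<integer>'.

d = (0, 8),  |d|² = 64;  R = 1+6 = 7,  c = 64−7² = 15
v_rel = (8, 10),  |v_rel|² = 164;  v_rel·d = (8)·(0) + (10)·(8) = 80
164·t² − 160·t + 15 = 0  ⇒  m = 80² − 164·15 = 3940
m = 3940 > 0,  v_rel·d = 80 > 0  ⇒  inside

inside=yes margin=3940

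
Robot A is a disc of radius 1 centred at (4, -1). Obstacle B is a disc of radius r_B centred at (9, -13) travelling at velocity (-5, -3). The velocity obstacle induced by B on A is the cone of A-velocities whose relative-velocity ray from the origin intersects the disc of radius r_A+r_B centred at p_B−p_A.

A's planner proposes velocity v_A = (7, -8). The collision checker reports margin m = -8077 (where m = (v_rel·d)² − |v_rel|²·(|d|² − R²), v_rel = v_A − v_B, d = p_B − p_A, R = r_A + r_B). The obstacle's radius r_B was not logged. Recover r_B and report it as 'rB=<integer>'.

m = -8077
d = (5, -12);  v_rel = (12, -5),  |v_rel|² = 169
v_rel×d = (12)·(-12) − (-5)·(5) = -119
since m = R²·169 − (-119)²:  R² = (14161 + -8077) / 169 = 36
R = √36 = 6  ⇒  r_B = 6 − 1 = 5

rB=5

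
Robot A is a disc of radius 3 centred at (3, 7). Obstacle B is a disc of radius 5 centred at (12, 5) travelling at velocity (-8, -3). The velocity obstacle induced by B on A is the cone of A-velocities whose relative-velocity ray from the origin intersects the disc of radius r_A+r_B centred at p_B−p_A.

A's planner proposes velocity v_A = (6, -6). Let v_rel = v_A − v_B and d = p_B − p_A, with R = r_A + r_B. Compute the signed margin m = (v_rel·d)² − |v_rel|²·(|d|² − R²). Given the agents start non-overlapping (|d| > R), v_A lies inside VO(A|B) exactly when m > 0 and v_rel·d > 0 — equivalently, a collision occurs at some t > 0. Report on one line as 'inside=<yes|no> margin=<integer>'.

d = (9, -2),  |d|² = 85;  R = 3+5 = 8,  c = 85−8² = 21
v_rel = (14, -3),  |v_rel|² = 205;  v_rel·d = (14)·(9) + (-3)·(-2) = 132
205·t² − 264·t + 21 = 0  ⇒  m = 132² − 205·21 = 13119
m = 13119 > 0,  v_rel·d = 132 > 0  ⇒  inside

inside=yes margin=13119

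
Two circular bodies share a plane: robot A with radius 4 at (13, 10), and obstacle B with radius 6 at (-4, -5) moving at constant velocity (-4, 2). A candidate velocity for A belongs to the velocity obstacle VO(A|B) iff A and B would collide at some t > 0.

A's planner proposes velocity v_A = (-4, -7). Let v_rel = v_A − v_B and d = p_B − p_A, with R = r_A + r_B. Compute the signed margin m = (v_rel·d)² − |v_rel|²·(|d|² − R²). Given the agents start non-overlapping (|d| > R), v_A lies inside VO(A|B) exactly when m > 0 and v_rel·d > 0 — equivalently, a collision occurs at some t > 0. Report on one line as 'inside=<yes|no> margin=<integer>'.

d = (-17, -15),  |d|² = 514;  R = 4+6 = 10,  c = 514−10² = 414
v_rel = (0, -9),  |v_rel|² = 81;  v_rel·d = (0)·(-17) + (-9)·(-15) = 135
81·t² − 270·t + 414 = 0  ⇒  m = 135² − 81·414 = -15309
m = -15309 < 0,  v_rel·d = 135 > 0  ⇒  outside

inside=no margin=-15309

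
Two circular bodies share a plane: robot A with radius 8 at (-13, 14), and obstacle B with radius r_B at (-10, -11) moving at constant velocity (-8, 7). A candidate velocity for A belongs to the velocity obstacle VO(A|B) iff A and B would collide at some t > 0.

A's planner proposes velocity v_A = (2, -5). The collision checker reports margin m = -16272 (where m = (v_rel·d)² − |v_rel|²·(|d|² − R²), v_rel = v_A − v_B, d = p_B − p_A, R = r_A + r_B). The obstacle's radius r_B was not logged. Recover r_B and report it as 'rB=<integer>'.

m = -16272
d = (3, -25);  v_rel = (10, -12),  |v_rel|² = 244
v_rel×d = (10)·(-25) − (-12)·(3) = -214
since m = R²·244 − (-214)²:  R² = (45796 + -16272) / 244 = 121
R = √121 = 11  ⇒  r_B = 11 − 8 = 3

rB=3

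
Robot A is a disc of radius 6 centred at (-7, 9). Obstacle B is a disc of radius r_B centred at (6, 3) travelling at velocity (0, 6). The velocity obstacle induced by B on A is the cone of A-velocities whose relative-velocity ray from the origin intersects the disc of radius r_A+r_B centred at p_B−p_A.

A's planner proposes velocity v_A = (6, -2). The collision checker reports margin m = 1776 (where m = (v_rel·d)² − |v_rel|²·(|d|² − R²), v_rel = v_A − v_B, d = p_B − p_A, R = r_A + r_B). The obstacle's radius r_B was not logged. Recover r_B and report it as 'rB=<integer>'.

m = 1776
d = (13, -6);  v_rel = (6, -8),  |v_rel|² = 100
v_rel×d = (6)·(-6) − (-8)·(13) = 68
since m = R²·100 − 68²:  R² = (4624 + 1776) / 100 = 64
R = √64 = 8  ⇒  r_B = 8 − 6 = 2

rB=2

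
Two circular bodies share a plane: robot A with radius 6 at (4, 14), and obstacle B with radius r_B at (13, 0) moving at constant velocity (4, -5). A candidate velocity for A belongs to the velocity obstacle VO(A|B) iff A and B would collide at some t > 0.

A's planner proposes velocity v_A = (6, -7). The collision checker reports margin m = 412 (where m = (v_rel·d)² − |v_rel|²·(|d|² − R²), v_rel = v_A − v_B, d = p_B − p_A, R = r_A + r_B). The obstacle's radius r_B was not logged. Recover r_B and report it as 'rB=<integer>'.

m = 412
d = (9, -14);  v_rel = (2, -2),  |v_rel|² = 8
v_rel×d = (2)·(-14) − (-2)·(9) = -10
since m = R²·8 − (-10)²:  R² = (100 + 412) / 8 = 64
R = √64 = 8  ⇒  r_B = 8 − 6 = 2

rB=2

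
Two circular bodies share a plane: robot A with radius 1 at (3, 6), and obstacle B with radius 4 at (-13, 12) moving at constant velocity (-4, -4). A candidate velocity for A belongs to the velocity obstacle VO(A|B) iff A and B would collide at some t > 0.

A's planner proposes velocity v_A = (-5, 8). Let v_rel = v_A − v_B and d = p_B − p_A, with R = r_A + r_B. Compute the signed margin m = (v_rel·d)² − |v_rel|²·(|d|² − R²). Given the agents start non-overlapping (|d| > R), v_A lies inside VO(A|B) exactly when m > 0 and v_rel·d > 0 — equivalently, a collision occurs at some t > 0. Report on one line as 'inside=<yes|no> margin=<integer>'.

d = (-16, 6),  |d|² = 292;  R = 1+4 = 5,  c = 292−5² = 267
v_rel = (-1, 12),  |v_rel|² = 145;  v_rel·d = (-1)·(-16) + (12)·(6) = 88
145·t² − 176·t + 267 = 0  ⇒  m = 88² − 145·267 = -30971
m = -30971 < 0,  v_rel·d = 88 > 0  ⇒  outside

inside=no margin=-30971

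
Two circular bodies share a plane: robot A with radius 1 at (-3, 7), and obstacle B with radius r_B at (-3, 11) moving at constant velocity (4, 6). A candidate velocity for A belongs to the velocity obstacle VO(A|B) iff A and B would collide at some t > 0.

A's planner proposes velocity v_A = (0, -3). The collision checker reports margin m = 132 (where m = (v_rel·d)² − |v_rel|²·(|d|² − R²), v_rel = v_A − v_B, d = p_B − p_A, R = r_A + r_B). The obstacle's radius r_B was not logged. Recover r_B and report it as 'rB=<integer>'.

m = 132
d = (0, 4);  v_rel = (-4, -9),  |v_rel|² = 97
v_rel×d = (-4)·(4) − (-9)·(0) = -16
since m = R²·97 − (-16)²:  R² = (256 + 132) / 97 = 4
R = √4 = 2  ⇒  r_B = 2 − 1 = 1

rB=1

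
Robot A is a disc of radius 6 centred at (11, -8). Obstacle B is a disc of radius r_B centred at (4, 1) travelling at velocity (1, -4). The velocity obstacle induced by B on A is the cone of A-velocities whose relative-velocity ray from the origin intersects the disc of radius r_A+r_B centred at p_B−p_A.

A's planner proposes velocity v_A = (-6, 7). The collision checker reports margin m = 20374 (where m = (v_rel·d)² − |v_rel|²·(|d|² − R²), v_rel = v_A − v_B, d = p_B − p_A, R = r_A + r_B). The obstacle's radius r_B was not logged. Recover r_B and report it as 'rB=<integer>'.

m = 20374
d = (-7, 9);  v_rel = (-7, 11),  |v_rel|² = 170
v_rel×d = (-7)·(9) − (11)·(-7) = 14
since m = R²·170 − 14²:  R² = (196 + 20374) / 170 = 121
R = √121 = 11  ⇒  r_B = 11 − 6 = 5

rB=5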